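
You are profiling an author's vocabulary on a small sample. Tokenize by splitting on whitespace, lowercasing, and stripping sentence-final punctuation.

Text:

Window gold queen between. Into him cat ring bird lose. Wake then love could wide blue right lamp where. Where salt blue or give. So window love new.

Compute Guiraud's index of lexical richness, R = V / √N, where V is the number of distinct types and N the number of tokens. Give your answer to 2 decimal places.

4.54

N = 28, V = 24.
√N = 5.291503
R = 24 / 5.291503 = 4.54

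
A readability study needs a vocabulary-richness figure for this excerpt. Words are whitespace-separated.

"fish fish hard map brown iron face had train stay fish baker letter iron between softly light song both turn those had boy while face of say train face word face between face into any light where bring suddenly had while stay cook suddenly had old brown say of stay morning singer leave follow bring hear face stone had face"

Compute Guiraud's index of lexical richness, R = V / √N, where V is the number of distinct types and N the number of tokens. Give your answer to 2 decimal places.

N = 60, V = 36.
√N = 7.745967
R = 36 / 7.745967 = 4.65

4.65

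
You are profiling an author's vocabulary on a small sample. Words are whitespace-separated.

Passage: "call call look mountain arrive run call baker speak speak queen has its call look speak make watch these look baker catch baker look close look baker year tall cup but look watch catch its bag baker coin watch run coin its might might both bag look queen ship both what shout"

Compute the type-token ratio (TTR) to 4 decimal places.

N = 52 tokens, V = 26 types.
TTR = V / N = 26 / 52 = 0.5000

0.5000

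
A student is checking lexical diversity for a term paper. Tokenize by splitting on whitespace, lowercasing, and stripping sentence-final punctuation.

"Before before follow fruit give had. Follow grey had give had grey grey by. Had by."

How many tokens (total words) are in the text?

Tokens: before, before, follow, fruit, give, had, follow, grey, had, give, had, grey, grey, by, had, by
N = 16

16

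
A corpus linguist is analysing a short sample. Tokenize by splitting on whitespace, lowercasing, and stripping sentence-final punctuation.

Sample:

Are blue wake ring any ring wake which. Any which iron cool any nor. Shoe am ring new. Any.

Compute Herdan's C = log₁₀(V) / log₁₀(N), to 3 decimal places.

N = 19, V = 12.
log₁₀(V) = 1.079181, log₁₀(N) = 1.278754
C = 1.079181 / 1.278754 = 0.844

0.844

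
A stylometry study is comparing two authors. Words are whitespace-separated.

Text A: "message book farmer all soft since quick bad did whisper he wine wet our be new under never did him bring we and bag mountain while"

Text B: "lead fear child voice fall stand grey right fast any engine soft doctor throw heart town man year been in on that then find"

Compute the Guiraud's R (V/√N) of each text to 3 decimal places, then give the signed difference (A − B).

0.004

A: V=25, N=26, R=4.903
B: V=24, N=24, R=4.899
Difference = 4.903 − 4.899 = 0.004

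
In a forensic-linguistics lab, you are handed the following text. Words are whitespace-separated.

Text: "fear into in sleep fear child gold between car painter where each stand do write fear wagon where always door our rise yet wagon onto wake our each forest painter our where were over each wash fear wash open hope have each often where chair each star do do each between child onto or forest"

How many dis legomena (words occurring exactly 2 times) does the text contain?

Frequencies: each:6, fear:4, where:4, do:3, our:3, child:2, between:2, painter:2, wagon:2, onto:2, forest:2, wash:2, into:1, in:1, sleep:1, gold:1, car:1, stand:1, write:1, always:1, … (13 more, each freq 1)
Words with frequency 2: between, child, forest, onto, painter, wagon, wash

7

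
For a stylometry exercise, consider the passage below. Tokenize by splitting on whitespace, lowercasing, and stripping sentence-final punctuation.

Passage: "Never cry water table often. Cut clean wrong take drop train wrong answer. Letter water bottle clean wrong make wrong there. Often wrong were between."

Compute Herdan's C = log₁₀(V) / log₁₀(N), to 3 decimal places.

0.898

N = 25, V = 18.
log₁₀(V) = 1.255273, log₁₀(N) = 1.397940
C = 1.255273 / 1.397940 = 0.898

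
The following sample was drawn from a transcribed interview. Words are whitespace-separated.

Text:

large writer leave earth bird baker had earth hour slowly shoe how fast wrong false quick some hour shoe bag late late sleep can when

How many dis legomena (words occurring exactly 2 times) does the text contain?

Frequencies: earth:2, hour:2, shoe:2, late:2, large:1, writer:1, leave:1, bird:1, baker:1, had:1, slowly:1, how:1, fast:1, wrong:1, false:1, quick:1, some:1, bag:1, sleep:1, can:1, … (1 more, each freq 1)
Words with frequency 2: earth, hour, late, shoe

4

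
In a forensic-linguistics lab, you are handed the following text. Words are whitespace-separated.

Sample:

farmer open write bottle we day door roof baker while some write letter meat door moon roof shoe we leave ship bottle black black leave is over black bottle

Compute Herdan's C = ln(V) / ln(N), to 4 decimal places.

0.8897

N = 29, V = 20.
ln(V) = 2.995732, ln(N) = 3.367296
C = 2.995732 / 3.367296 = 0.8897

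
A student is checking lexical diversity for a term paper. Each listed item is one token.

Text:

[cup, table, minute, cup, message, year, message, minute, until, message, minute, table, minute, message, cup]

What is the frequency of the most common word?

4

Frequencies: minute:4, message:4, cup:3, table:2, year:1, until:1
Most common: 'minute' with frequency 4.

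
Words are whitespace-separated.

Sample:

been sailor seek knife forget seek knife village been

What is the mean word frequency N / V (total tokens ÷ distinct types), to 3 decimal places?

N = 9 tokens, V = 6 types.
Mean frequency = N / V = 9 / 6 = 1.500

1.500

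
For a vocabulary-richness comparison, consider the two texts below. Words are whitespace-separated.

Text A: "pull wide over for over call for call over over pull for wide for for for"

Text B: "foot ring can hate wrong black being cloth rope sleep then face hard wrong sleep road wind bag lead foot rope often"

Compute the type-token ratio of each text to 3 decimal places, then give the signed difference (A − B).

-0.505

TTR(A) = 5/16 = 0.313
TTR(B) = 18/22 = 0.818
Difference = 0.313 − 0.818 = -0.505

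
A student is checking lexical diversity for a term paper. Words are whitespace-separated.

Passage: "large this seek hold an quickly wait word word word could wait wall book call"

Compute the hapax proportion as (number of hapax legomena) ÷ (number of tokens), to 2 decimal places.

Frequencies: word:3, wait:2, large:1, this:1, seek:1, hold:1, an:1, quickly:1, could:1, wall:1, book:1, call:1
Hapax count = 10; token count = 15.
Ratio = 10 / 15 = 0.67

0.67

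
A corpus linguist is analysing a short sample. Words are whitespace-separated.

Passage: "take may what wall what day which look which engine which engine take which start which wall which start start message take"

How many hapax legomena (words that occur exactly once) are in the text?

Frequencies: which:6, take:3, start:3, what:2, wall:2, engine:2, may:1, day:1, look:1, message:1
Hapax (freq=1): day, look, may, message

4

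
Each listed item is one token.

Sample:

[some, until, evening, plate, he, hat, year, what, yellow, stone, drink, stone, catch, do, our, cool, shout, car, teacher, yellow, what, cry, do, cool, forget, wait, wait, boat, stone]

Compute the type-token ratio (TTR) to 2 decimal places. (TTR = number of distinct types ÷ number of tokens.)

N = 29 tokens, V = 22 types.
TTR = V / N = 22 / 29 = 0.76

0.76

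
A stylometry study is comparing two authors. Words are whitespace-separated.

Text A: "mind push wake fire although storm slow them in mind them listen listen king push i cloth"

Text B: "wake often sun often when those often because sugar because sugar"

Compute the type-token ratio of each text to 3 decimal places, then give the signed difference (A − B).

TTR(A) = 13/17 = 0.765
TTR(B) = 7/11 = 0.636
Difference = 0.765 − 0.636 = 0.129

0.129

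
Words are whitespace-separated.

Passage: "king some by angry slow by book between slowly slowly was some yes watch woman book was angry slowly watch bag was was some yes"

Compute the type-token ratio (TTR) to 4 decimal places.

N = 25 tokens, V = 13 types.
TTR = V / N = 13 / 25 = 0.5200

0.5200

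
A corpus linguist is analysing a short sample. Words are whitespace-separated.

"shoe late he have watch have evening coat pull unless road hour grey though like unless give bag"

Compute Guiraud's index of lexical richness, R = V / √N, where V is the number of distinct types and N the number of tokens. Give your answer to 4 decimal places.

N = 18, V = 16.
√N = 4.242641
R = 16 / 4.242641 = 3.7712

3.7712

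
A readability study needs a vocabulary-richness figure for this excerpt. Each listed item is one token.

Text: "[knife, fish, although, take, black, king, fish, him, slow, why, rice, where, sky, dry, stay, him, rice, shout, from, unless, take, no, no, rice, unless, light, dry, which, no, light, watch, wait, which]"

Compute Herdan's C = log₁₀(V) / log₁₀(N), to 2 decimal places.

0.88

N = 33, V = 22.
log₁₀(V) = 1.342423, log₁₀(N) = 1.518514
C = 1.342423 / 1.518514 = 0.88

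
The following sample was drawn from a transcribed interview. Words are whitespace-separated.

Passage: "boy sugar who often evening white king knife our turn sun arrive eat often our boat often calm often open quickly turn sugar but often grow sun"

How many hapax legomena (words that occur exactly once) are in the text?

Frequencies: often:5, sugar:2, our:2, turn:2, sun:2, boy:1, who:1, evening:1, white:1, king:1, knife:1, arrive:1, eat:1, boat:1, calm:1, open:1, quickly:1, but:1, grow:1
Hapax (freq=1): arrive, boat, boy, but, calm, eat, evening, grow, king, knife, open, quickly, white, who

14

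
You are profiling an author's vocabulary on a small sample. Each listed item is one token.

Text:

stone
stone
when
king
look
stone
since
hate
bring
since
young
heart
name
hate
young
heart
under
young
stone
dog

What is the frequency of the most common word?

4

Frequencies: stone:4, young:3, since:2, hate:2, heart:2, when:1, king:1, look:1, bring:1, name:1, under:1, dog:1
Most common: 'stone' with frequency 4.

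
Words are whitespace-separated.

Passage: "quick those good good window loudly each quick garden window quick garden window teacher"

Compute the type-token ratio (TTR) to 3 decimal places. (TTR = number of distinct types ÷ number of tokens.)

0.571

N = 14 tokens, V = 8 types.
TTR = V / N = 8 / 14 = 0.571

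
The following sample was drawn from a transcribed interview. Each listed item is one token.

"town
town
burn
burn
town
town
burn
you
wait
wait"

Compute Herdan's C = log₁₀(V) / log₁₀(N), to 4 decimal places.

0.6021

N = 10, V = 4.
log₁₀(V) = 0.602060, log₁₀(N) = 1.000000
C = 0.602060 / 1.000000 = 0.6021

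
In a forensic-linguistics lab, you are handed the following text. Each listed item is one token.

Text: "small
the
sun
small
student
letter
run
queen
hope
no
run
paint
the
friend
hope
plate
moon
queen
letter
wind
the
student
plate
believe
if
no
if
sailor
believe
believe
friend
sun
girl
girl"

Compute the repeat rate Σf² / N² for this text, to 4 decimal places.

Frequencies: the:3, believe:3, small:2, sun:2, student:2, letter:2, run:2, queen:2, hope:2, no:2, friend:2, plate:2, if:2, girl:2, paint:1, moon:1, wind:1, sailor:1
Σf² = 70; N² = 1156
Repeat rate = 70 / 1156 = 0.0606

0.0606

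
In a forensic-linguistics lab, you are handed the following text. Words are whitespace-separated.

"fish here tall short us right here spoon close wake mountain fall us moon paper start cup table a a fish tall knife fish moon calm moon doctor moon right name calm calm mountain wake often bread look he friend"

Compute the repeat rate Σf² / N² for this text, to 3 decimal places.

0.049

Frequencies: moon:4, fish:3, calm:3, here:2, tall:2, us:2, right:2, wake:2, mountain:2, a:2, short:1, spoon:1, close:1, fall:1, paper:1, start:1, cup:1, table:1, knife:1, doctor:1, … (6 more, each freq 1)
Σf² = 78; N² = 1600
Repeat rate = 78 / 1600 = 0.049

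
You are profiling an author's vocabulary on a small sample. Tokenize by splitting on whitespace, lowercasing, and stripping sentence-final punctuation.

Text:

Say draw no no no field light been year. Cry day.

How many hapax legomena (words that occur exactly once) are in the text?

Frequencies: no:3, say:1, draw:1, field:1, light:1, been:1, year:1, cry:1, day:1
Hapax (freq=1): been, cry, day, draw, field, light, say, year

8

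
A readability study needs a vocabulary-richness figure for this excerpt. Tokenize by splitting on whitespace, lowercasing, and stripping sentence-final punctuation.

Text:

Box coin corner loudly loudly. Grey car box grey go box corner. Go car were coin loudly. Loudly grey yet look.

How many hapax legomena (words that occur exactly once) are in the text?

Frequencies: loudly:4, box:3, grey:3, coin:2, corner:2, car:2, go:2, were:1, yet:1, look:1
Hapax (freq=1): look, were, yet

3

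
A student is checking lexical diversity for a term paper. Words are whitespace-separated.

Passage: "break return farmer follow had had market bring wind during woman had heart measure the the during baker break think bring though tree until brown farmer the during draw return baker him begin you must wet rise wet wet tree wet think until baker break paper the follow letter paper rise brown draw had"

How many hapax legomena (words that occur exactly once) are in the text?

11

Frequencies: had:4, the:4, wet:4, break:3, during:3, baker:3, return:2, farmer:2, follow:2, bring:2, think:2, tree:2, until:2, brown:2, draw:2, rise:2, paper:2, market:1, wind:1, woman:1, … (8 more, each freq 1)
Hapax (freq=1): begin, heart, him, letter, market, measure, must, though, wind, woman, you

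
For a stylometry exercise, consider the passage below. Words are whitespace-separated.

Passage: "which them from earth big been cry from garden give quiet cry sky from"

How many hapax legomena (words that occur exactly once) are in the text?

Frequencies: from:3, cry:2, which:1, them:1, earth:1, big:1, been:1, garden:1, give:1, quiet:1, sky:1
Hapax (freq=1): been, big, earth, garden, give, quiet, sky, them, which

9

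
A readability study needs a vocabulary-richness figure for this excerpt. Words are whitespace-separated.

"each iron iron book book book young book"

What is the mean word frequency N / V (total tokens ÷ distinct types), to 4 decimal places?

2.0000

N = 8 tokens, V = 4 types.
Mean frequency = N / V = 8 / 4 = 2.0000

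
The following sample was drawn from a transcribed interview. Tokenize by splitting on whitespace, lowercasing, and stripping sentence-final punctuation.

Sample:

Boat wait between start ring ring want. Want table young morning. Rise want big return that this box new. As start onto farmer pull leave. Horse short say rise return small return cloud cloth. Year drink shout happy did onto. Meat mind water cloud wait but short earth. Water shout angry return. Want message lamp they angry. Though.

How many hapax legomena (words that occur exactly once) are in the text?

Frequencies: want:4, return:4, wait:2, start:2, ring:2, rise:2, onto:2, short:2, cloud:2, shout:2, water:2, angry:2, boat:1, between:1, table:1, young:1, morning:1, big:1, that:1, this:1, … (22 more, each freq 1)
Hapax (freq=1): as, between, big, boat, box, but, cloth, did, drink, earth, farmer, happy, horse, lamp, leave, meat, message, mind, morning, new, pull, say, small, table, that, they, this, though, year, young

30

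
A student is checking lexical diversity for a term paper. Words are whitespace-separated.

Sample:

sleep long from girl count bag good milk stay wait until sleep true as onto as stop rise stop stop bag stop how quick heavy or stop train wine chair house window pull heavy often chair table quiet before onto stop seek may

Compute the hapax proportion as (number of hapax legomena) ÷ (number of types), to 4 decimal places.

0.7813

Frequencies: stop:6, sleep:2, bag:2, as:2, onto:2, heavy:2, chair:2, long:1, from:1, girl:1, count:1, good:1, milk:1, stay:1, wait:1, until:1, true:1, rise:1, how:1, quick:1, … (12 more, each freq 1)
Hapax count = 25; type count = 32.
Ratio = 25 / 32 = 0.7813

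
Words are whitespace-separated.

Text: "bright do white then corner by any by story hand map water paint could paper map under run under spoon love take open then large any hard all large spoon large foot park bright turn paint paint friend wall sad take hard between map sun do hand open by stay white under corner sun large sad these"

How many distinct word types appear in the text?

Distinct types: {all, any, between, bright, by, corner, could, do, foot, friend, hand, hard, large, love, map, open, paint, paper, park, run, sad, spoon, stay, story, sun, take, then, these, turn, under, wall, water, white}
V = 33

33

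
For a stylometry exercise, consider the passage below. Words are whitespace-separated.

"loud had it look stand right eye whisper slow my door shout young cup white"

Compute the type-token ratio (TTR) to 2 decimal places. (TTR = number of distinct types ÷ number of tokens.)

N = 15 tokens, V = 15 types.
TTR = V / N = 15 / 15 = 1.00

1.00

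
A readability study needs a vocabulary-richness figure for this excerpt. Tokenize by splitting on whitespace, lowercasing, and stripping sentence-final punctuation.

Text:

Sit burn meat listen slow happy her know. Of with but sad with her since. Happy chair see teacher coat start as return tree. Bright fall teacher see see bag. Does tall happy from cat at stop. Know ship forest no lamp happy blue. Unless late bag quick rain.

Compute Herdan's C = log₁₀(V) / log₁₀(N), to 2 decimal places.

N = 49, V = 39.
log₁₀(V) = 1.591065, log₁₀(N) = 1.690196
C = 1.591065 / 1.690196 = 0.94

0.94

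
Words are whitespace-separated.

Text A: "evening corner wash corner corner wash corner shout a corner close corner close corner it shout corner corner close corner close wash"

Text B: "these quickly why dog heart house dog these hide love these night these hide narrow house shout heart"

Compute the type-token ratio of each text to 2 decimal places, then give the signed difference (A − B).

TTR(A) = 7/22 = 0.32
TTR(B) = 11/18 = 0.61
Difference = 0.32 − 0.61 = -0.29

-0.29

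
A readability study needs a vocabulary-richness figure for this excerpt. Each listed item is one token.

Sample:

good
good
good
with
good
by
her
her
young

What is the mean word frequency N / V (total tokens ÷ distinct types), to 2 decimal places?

N = 9 tokens, V = 5 types.
Mean frequency = N / V = 9 / 5 = 1.80

1.80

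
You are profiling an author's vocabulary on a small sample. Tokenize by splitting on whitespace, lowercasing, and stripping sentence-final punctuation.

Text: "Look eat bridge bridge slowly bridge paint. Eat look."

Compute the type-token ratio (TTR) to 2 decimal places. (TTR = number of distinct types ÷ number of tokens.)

0.56

N = 9 tokens, V = 5 types.
TTR = V / N = 5 / 9 = 0.56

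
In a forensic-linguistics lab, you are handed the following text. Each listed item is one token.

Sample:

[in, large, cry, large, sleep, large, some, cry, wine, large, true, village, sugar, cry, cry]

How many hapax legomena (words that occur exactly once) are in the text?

Frequencies: large:4, cry:4, in:1, sleep:1, some:1, wine:1, true:1, village:1, sugar:1
Hapax (freq=1): in, sleep, some, sugar, true, village, wine

7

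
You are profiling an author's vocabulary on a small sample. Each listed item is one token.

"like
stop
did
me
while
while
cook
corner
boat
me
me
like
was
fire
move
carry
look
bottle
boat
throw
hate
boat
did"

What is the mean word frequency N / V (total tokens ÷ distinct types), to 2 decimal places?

N = 23 tokens, V = 16 types.
Mean frequency = N / V = 23 / 16 = 1.44

1.44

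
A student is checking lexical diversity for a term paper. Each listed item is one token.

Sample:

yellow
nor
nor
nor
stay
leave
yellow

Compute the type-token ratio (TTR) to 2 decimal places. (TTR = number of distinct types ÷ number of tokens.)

N = 7 tokens, V = 4 types.
TTR = V / N = 4 / 7 = 0.57

0.57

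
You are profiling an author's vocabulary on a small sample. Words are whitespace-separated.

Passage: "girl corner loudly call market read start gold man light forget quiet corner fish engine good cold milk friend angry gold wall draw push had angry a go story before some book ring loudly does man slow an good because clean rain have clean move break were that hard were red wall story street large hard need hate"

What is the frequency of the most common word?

2

Frequencies: corner:2, loudly:2, gold:2, man:2, good:2, angry:2, wall:2, story:2, clean:2, were:2, hard:2, girl:1, call:1, market:1, read:1, start:1, light:1, forget:1, quiet:1, fish:1, … (27 more, each freq 1)
Most common: 'corner' with frequency 2.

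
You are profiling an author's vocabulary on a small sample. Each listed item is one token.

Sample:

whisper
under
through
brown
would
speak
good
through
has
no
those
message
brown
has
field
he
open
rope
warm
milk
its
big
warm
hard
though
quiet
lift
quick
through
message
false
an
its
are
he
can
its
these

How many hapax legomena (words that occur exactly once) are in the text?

22

Frequencies: through:3, its:3, brown:2, has:2, message:2, he:2, warm:2, whisper:1, under:1, would:1, speak:1, good:1, no:1, those:1, field:1, open:1, rope:1, milk:1, big:1, hard:1, … (9 more, each freq 1)
Hapax (freq=1): an, are, big, can, false, field, good, hard, lift, milk, no, open, quick, quiet, rope, speak, these, those, though, under, whisper, would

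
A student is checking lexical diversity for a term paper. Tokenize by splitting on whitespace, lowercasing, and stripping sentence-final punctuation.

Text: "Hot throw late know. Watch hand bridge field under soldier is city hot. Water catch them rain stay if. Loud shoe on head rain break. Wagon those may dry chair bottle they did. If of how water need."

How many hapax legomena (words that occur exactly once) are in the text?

30

Frequencies: hot:2, water:2, rain:2, if:2, throw:1, late:1, know:1, watch:1, hand:1, bridge:1, field:1, under:1, soldier:1, is:1, city:1, catch:1, them:1, stay:1, loud:1, shoe:1, … (14 more, each freq 1)
Hapax (freq=1): bottle, break, bridge, catch, chair, city, did, dry, field, hand, head, how, is, know, late, loud, may, need, of, on, shoe, soldier, stay, them, they, those, throw, under, wagon, watch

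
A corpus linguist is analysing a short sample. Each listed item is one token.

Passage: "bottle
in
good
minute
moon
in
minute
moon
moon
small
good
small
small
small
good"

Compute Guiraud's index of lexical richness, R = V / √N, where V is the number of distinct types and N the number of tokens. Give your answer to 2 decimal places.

1.55

N = 15, V = 6.
√N = 3.872983
R = 6 / 3.872983 = 1.55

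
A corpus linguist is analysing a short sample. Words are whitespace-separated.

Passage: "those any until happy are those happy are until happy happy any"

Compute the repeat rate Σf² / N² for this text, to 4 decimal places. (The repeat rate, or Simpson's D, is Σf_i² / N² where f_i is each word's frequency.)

0.2222

Frequencies: happy:4, those:2, any:2, until:2, are:2
Σf² = 32; N² = 144
Repeat rate = 32 / 144 = 0.2222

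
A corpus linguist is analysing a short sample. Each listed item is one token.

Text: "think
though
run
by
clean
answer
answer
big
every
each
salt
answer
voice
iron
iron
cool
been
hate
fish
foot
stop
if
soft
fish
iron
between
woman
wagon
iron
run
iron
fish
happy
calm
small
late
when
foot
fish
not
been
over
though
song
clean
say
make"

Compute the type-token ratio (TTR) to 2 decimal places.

0.70

N = 47 tokens, V = 33 types.
TTR = V / N = 33 / 47 = 0.70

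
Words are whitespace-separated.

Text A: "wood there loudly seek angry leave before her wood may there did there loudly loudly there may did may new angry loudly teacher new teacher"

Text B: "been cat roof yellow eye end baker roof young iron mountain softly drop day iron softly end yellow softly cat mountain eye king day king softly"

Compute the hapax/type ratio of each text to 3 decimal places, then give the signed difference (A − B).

0.047

A: hapax=4, V=12, ratio=0.333
B: hapax=4, V=14, ratio=0.286
Difference = 0.333 − 0.286 = 0.047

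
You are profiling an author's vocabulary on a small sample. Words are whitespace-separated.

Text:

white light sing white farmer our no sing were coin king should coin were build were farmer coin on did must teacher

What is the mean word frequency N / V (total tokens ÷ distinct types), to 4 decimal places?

N = 22 tokens, V = 15 types.
Mean frequency = N / V = 22 / 15 = 1.4667

1.4667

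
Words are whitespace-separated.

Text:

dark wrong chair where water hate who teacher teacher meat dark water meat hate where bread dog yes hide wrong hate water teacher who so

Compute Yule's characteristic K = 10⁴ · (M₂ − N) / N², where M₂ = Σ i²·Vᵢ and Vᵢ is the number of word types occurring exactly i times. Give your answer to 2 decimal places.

448.00

Frequencies: water:3, hate:3, teacher:3, dark:2, wrong:2, where:2, who:2, meat:2, chair:1, bread:1, dog:1, yes:1, hide:1, so:1
N = 25. Frequency spectrum: V_1=6, V_2=5, V_3=3
M₂ = 1²·6 + 2²·5 + 3²·3 = 53
K = 10000 × (53 − 25) / 25² = 448.00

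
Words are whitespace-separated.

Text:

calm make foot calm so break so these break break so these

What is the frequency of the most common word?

Frequencies: so:3, break:3, calm:2, these:2, make:1, foot:1
Most common: 'so' with frequency 3.

3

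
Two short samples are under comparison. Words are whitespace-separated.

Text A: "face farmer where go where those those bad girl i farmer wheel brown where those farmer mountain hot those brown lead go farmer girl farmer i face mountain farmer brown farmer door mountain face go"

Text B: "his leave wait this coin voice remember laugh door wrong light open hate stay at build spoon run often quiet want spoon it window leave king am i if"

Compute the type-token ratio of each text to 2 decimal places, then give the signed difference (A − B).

TTR(A) = 14/35 = 0.40
TTR(B) = 27/29 = 0.93
Difference = 0.40 − 0.93 = -0.53

-0.53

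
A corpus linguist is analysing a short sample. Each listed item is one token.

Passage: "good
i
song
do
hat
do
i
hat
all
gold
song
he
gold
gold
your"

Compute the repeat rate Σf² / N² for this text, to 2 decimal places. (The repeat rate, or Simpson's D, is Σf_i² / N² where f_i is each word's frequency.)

0.13

Frequencies: gold:3, i:2, song:2, do:2, hat:2, good:1, all:1, he:1, your:1
Σf² = 29; N² = 225
Repeat rate = 29 / 225 = 0.13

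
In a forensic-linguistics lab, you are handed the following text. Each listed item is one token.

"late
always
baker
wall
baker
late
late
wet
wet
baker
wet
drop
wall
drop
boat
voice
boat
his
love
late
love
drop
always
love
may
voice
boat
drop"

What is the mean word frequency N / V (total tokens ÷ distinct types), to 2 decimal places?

N = 28 tokens, V = 11 types.
Mean frequency = N / V = 28 / 11 = 2.55

2.55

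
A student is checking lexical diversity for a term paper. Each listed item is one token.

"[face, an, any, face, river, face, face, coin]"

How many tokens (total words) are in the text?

Tokens: face, an, any, face, river, face, face, coin
N = 8

8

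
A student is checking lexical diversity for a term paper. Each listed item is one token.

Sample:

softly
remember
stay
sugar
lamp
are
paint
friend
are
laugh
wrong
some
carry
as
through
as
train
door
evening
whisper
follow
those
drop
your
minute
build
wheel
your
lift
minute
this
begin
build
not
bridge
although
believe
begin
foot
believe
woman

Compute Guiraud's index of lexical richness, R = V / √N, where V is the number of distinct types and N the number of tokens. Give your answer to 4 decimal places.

N = 41, V = 34.
√N = 6.403124
R = 34 / 6.403124 = 5.3099

5.3099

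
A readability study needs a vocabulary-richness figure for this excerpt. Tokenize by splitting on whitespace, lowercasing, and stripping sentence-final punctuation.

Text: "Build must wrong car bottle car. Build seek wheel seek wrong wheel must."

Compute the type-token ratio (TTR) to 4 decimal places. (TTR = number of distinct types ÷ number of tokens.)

N = 13 tokens, V = 7 types.
TTR = V / N = 7 / 13 = 0.5385

0.5385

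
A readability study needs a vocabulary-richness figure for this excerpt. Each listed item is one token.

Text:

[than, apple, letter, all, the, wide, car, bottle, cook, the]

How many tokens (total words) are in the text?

Tokens: than, apple, letter, all, the, wide, car, bottle, cook, the
N = 10

10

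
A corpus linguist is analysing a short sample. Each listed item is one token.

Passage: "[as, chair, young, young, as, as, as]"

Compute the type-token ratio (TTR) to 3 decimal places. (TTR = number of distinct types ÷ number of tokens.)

N = 7 tokens, V = 3 types.
TTR = V / N = 3 / 7 = 0.429

0.429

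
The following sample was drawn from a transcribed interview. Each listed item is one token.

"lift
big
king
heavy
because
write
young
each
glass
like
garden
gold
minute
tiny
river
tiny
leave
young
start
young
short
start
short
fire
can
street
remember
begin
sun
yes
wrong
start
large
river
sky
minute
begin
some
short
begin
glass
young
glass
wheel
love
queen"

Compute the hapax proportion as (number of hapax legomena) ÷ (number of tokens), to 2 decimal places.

0.52

Frequencies: young:4, glass:3, start:3, short:3, begin:3, minute:2, tiny:2, river:2, lift:1, big:1, king:1, heavy:1, because:1, write:1, each:1, like:1, garden:1, gold:1, leave:1, fire:1, … (12 more, each freq 1)
Hapax count = 24; token count = 46.
Ratio = 24 / 46 = 0.52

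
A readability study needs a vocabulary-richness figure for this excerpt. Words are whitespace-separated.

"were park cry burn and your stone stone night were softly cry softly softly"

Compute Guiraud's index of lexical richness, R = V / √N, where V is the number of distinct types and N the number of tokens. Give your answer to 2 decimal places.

2.41

N = 14, V = 9.
√N = 3.741657
R = 9 / 3.741657 = 2.41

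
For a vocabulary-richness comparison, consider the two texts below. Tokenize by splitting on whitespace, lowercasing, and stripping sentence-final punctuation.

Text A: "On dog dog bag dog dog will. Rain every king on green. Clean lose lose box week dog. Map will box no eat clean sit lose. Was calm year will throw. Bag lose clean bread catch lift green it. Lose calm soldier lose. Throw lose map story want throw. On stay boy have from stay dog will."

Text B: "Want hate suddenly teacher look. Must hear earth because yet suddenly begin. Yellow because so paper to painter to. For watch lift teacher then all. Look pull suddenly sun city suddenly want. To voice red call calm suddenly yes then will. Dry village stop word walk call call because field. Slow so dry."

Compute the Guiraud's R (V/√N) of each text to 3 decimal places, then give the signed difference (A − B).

A: V=31, N=57, R=4.106
B: V=37, N=53, R=5.082
Difference = 4.106 − 5.082 = -0.976

-0.976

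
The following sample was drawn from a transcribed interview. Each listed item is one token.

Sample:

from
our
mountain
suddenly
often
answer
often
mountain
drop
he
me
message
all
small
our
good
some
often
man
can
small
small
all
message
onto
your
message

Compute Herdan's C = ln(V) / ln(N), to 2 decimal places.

N = 27, V = 18.
ln(V) = 2.890372, ln(N) = 3.295837
C = 2.890372 / 3.295837 = 0.88

0.88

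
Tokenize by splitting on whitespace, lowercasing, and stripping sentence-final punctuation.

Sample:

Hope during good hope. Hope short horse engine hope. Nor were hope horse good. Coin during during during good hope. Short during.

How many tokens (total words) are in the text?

22

Tokens: hope, during, good, hope, hope, short, horse, engine, hope, nor, were, hope, horse, good, coin, during, during, during, good, hope, short, during
N = 22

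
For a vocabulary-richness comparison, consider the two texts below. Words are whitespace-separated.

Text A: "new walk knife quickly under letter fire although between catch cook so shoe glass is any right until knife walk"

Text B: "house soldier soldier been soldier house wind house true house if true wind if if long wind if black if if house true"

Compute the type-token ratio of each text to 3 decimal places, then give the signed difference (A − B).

0.552

TTR(A) = 18/20 = 0.900
TTR(B) = 8/23 = 0.348
Difference = 0.900 − 0.348 = 0.552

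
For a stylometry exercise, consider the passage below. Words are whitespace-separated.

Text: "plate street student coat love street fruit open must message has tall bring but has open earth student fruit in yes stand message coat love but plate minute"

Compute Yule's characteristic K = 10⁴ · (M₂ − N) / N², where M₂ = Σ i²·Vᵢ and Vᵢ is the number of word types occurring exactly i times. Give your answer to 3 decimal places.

Frequencies: plate:2, street:2, student:2, coat:2, love:2, fruit:2, open:2, message:2, has:2, but:2, must:1, tall:1, bring:1, earth:1, in:1, yes:1, stand:1, minute:1
N = 28. Frequency spectrum: V_1=8, V_2=10
M₂ = 1²·8 + 2²·10 = 48
K = 10000 × (48 − 28) / 28² = 255.102

255.102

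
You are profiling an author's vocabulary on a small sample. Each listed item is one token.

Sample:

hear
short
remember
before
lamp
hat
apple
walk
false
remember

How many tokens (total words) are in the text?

Tokens: hear, short, remember, before, lamp, hat, apple, walk, false, remember
N = 10

10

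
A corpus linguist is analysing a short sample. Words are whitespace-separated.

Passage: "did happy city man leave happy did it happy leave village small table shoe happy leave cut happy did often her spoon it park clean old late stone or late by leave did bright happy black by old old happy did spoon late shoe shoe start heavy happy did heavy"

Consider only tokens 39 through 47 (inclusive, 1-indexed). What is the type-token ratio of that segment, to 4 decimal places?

0.8889

Segment tokens 39–47: old, happy, did, spoon, late, shoe, shoe, start, heavy
Segment N = 9, segment V = 8.
TTR = 8 / 9 = 0.8889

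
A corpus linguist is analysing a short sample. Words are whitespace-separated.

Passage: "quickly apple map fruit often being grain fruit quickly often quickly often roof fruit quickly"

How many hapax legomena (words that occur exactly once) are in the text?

5

Frequencies: quickly:4, fruit:3, often:3, apple:1, map:1, being:1, grain:1, roof:1
Hapax (freq=1): apple, being, grain, map, roof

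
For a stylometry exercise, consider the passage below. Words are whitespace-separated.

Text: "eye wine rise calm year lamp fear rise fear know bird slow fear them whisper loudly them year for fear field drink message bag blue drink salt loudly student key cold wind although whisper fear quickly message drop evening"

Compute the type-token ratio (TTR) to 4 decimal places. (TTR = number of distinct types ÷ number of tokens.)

0.7179

N = 39 tokens, V = 28 types.
TTR = V / N = 28 / 39 = 0.7179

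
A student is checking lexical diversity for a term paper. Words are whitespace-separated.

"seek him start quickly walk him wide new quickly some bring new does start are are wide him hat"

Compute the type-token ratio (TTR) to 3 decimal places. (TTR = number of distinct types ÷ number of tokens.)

0.632

N = 19 tokens, V = 12 types.
TTR = V / N = 12 / 19 = 0.632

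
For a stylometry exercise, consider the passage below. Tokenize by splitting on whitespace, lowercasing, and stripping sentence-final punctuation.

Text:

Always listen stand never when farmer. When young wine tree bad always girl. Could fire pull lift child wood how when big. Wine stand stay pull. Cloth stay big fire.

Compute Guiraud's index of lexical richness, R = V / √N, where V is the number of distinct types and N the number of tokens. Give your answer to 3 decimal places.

N = 30, V = 21.
√N = 5.477226
R = 21 / 5.477226 = 3.834

3.834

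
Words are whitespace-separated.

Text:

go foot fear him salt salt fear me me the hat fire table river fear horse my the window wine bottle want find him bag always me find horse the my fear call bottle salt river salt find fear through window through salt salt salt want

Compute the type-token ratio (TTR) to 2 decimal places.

N = 46 tokens, V = 22 types.
TTR = V / N = 22 / 46 = 0.48

0.48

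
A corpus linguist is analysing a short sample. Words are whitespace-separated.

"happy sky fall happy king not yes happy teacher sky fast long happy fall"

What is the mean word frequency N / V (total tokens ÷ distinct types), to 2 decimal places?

N = 14 tokens, V = 9 types.
Mean frequency = N / V = 14 / 9 = 1.56

1.56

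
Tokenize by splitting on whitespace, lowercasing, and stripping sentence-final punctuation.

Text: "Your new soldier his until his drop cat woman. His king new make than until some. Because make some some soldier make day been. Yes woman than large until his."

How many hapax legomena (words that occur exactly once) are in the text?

Frequencies: his:4, until:3, make:3, some:3, new:2, soldier:2, woman:2, than:2, your:1, drop:1, cat:1, king:1, because:1, day:1, been:1, yes:1, large:1
Hapax (freq=1): because, been, cat, day, drop, king, large, yes, your

9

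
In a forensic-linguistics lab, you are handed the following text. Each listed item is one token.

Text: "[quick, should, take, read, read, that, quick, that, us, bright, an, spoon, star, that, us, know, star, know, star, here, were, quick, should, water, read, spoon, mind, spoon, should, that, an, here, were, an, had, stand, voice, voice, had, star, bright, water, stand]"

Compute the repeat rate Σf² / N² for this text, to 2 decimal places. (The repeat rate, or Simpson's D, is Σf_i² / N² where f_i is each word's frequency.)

0.06

Frequencies: that:4, star:4, quick:3, should:3, read:3, an:3, spoon:3, us:2, bright:2, know:2, here:2, were:2, water:2, had:2, stand:2, voice:2, take:1, mind:1
Σf² = 115; N² = 1849
Repeat rate = 115 / 1849 = 0.06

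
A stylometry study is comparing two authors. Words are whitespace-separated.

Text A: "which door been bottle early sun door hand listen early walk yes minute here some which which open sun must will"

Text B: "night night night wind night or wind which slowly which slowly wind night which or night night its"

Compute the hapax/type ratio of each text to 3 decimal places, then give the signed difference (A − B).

A: hapax=12, V=16, ratio=0.750
B: hapax=1, V=6, ratio=0.167
Difference = 0.750 − 0.167 = 0.583

0.583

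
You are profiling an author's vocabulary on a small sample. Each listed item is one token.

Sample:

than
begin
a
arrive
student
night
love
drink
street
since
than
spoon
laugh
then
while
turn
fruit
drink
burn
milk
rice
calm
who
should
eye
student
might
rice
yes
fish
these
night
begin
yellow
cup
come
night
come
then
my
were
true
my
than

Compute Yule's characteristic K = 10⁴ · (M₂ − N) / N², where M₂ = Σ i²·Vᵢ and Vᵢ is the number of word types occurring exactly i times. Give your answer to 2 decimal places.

Frequencies: than:3, night:3, begin:2, student:2, drink:2, then:2, rice:2, come:2, my:2, a:1, arrive:1, love:1, street:1, since:1, spoon:1, laugh:1, while:1, turn:1, fruit:1, burn:1, … (13 more, each freq 1)
N = 44. Frequency spectrum: V_1=24, V_2=7, V_3=2
M₂ = 1²·24 + 2²·7 + 3²·2 = 70
K = 10000 × (70 − 44) / 44² = 134.30

134.30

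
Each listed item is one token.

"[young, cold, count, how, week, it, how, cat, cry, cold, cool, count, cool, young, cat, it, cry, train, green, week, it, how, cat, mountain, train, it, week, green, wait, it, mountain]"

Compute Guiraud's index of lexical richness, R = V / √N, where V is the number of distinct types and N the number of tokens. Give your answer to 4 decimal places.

N = 31, V = 13.
√N = 5.567764
R = 13 / 5.567764 = 2.3349

2.3349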